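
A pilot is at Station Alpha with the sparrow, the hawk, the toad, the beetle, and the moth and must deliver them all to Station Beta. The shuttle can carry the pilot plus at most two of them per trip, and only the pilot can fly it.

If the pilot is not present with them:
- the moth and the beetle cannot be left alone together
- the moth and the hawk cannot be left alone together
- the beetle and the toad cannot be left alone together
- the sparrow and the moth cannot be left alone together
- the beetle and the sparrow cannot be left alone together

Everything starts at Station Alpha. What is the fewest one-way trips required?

7

Counting alone: the pilot can take at most 2 across per trip to Station Beta, so moving all 5 needs at least 3 loaded trips out, with a return between consecutive ones — at least 5 crossings.
The safety rule pushes this higher. Following every safe sequence of crossings, the most of the 5 that can be at Station Beta as the shuttle arrives there on crossing 5 is 4 — never all 5.
So no plan with fewer than 7 crossings exists, and this one achieves 7:
1. Pilot goes to Station Beta with the beetle and the moth.
2. Pilot goes back to Station Alpha with the beetle.
3. Pilot goes to Station Beta with the sparrow and the toad.
4. Pilot goes back to Station Alpha with the sparrow.
5. Pilot goes to Station Beta with the hawk and the sparrow.
6. Pilot goes back to Station Alpha with the moth.
7. Pilot goes to Station Beta with the beetle and the moth.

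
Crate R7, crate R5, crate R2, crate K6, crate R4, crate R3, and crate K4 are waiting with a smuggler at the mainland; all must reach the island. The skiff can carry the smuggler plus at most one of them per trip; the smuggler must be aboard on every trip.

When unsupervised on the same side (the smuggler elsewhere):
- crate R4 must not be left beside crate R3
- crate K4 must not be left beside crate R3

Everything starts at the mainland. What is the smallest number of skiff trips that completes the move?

Counting alone: the smuggler can take at most 1 across per trip to the island, so moving all 7 needs at least 7 loaded trips out, with a return between consecutive ones — at least 13 crossings.
The safety rule pushes this higher. Following every safe sequence of crossings, the most of the 7 that can be at the island as the skiff arrives there on crossing 13 is 6 — never all 7.
So no plan with fewer than 15 crossings exists, and this one achieves 15:
1. Smuggler goes to the island with crate R3.
2. Smuggler goes back to the mainland alone.
3. Smuggler goes to the island with crate R7.
4. Smuggler goes back to the mainland alone.
5. Smuggler goes to the island with crate R5.
6. Smuggler goes back to the mainland alone.
7. Smuggler goes to the island with crate R2.
8. Smuggler goes back to the mainland alone.
9. Smuggler goes to the island with crate K6.
10. Smuggler goes back to the mainland alone.
11. Smuggler goes to the island with crate R4.
12. Smuggler goes back to the mainland with crate R3.
13. Smuggler goes to the island with crate K4.
14. Smuggler goes back to the mainland alone.
15. Smuggler goes to the island with crate R3.

15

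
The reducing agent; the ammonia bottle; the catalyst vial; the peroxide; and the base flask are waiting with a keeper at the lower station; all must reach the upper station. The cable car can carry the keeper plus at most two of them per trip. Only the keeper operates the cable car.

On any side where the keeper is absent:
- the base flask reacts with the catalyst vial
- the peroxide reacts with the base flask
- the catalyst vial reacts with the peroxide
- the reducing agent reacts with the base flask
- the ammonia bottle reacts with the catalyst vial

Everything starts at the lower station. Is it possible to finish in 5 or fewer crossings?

No

Counting alone: the keeper can take at most 2 across per trip to the upper station, so moving all 5 needs at least 3 loaded trips out, with a return between consecutive ones — at least 5 crossings.
The safety rule pushes this higher. Following every safe sequence of crossings, the most of the 5 that can be at the upper station as the cable car arrives there on crossing 5 is 4 — never all 5.
So the move cannot be finished within 5 crossings. (The shortest complete plan takes 7:)
1. Keeper goes to the upper station with the base flask and the catalyst vial.
2. Keeper goes back to the lower station with the catalyst vial.
3. Keeper goes to the upper station with the catalyst vial and the reducing agent.
4. Keeper goes back to the lower station with the base flask.
5. Keeper goes to the upper station with the ammonia bottle and the peroxide.
6. Keeper goes back to the lower station with the catalyst vial.
7. Keeper goes to the upper station with the base flask and the catalyst vial.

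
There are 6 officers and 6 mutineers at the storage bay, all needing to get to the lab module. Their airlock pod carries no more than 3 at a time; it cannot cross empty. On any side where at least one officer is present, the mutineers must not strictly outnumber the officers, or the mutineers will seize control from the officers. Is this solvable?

Following every safe sequence of crossings from the start, the most of the 12 that can be at the lab module as the airlock pod arrives there on crossings 1, 3, 5 is 3, 5, 6 respectively; the best ever achieved is 6 of 12.
From crossing 7 on, no configuration arises that was not already reachable earlier: only 17 distinct safe configurations (who is on which side, and where the airlock pod is) can ever be reached, none of them has everyone across, and every continuation just revisits them. They are: 0 officers + 0 mutineers across (airlock pod back at the start); 0 officers + 1 mutineer across (airlock pod there); 0 officers + 1 mutineer across (airlock pod back at the start); 0 officers + 2 mutineers across (airlock pod there); 0 officers + 2 mutineers across (airlock pod back at the start); 0 officers + 3 mutineers across (airlock pod there); 0 officers + 3 mutineers across (airlock pod back at the start); 0 officers + 4 mutineers across (airlock pod there); 0 officers + 4 mutineers across (airlock pod back at the start); 0 officers + 5 mutineers across (airlock pod there); 0 officers + 5 mutineers across (airlock pod back at the start); 0 officers + 6 mutineers across (airlock pod there); 1 officer + 1 mutineer across (airlock pod there); 1 officer + 1 mutineer across (airlock pod back at the start); 2 officers + 2 mutineers across (airlock pod there); 2 officers + 2 mutineers across (airlock pod back at the start); 3 officers + 3 mutineers across (airlock pod there). So no valid plan exists.

No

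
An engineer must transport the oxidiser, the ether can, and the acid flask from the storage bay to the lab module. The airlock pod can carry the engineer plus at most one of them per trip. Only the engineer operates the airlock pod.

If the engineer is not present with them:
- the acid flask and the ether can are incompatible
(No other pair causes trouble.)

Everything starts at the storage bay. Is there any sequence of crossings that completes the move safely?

Yes

1. Engineer goes to the lab module with the ether can.  [the storage bay: the acid flask, the oxidiser | the lab module: the ether can]
2. Engineer goes back to the storage bay alone.  [the storage bay: the acid flask, the oxidiser | the lab module: the ether can]
3. Engineer goes to the lab module with the oxidiser.  [the storage bay: the acid flask | the lab module: the ether can, the oxidiser]
4. Engineer goes back to the storage bay alone.  [the storage bay: the acid flask | the lab module: the ether can, the oxidiser]
5. Engineer goes to the lab module with the acid flask.  [the storage bay: — | the lab module: the acid flask, the ether can, the oxidiser]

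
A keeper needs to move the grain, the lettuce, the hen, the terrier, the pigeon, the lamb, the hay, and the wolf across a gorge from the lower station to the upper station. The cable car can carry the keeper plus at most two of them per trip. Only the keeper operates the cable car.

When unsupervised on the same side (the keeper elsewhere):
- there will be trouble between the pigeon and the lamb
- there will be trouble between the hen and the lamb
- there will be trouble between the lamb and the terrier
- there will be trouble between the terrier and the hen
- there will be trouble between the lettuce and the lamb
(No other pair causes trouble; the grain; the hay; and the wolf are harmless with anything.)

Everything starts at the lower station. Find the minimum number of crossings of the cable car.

Counting alone: the keeper can take at most 2 across per trip to the upper station, so moving all 8 needs at least 4 loaded trips out, with a return between consecutive ones — at least 7 crossings.
The safety rule pushes this higher. Following every safe sequence of crossings, the most of the 8 that can be at the upper station as the cable car arrives there on crossings 7, 9, 11 is 5, 6, 7 respectively — never all 8.
So no plan with fewer than 13 crossings exists, and this one achieves 13:
1. Keeper goes to the upper station with the hen and the lamb.
2. Keeper goes back to the lower station with the hen.
3. Keeper goes to the upper station with the grain and the hen.
4. Keeper goes back to the lower station with the hen.
5. Keeper goes to the upper station with the hen and the lettuce.
6. Keeper goes back to the lower station with the lamb.
7. Keeper goes to the upper station with the pigeon and the terrier.
8. Keeper goes back to the lower station with the hen.
9. Keeper goes to the upper station with the hay and the hen.
10. Keeper goes back to the lower station with the hen.
11. Keeper goes to the upper station with the hen and the wolf.
12. Keeper goes back to the lower station with the hen.
13. Keeper goes to the upper station with the hen and the lamb.

13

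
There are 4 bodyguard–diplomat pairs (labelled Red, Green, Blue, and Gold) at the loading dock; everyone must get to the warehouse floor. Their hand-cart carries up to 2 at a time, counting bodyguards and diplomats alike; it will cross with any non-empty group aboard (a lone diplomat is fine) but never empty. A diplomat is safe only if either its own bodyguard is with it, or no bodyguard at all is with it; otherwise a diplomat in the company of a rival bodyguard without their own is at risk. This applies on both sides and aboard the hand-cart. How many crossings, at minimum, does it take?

impossible

Following every safe sequence of crossings from the start, the most of the 8 that can be at the warehouse floor as the hand-cart arrives there on crossings 1, 3, 5 is 2, 3, 4 respectively; the best ever achieved is 4 of 8.
From crossing 7 on, no configuration arises that was not already reachable earlier: only 44 distinct safe configurations (who is on which side, and where the hand-cart is) can ever be reached, none of them has everyone across, and every continuation just revisits them. So no valid plan exists.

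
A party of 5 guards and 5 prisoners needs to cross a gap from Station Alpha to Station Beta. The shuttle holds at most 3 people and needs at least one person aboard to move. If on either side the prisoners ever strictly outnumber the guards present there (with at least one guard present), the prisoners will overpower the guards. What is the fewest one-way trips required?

Counting alone: each trip to Station Beta takes at most 3 across and each return brings at least 1 back, so after t trips out (and t−1 returns) at most 3t − (t−1) of the 10 are across; that first reaches 10 at t = 5, so at least 9 crossings are needed.
The safety rule pushes this higher. Following every safe sequence of crossings, the most of the 10 that can be at Station Beta as the shuttle arrives there on crossing 9 is 9 — never all 10.
So no plan with fewer than 11 crossings exists, and this one achieves 11:
1. 2 prisoners → Station Beta.  (Station Alpha: 5G 3P; Station Beta: 0G 2P)
2. 1 prisoner ← Station Alpha.  (Station Alpha: 5G 4P; Station Beta: 0G 1P)
3. 3 prisoners → Station Beta.  (Station Alpha: 5G 1P; Station Beta: 0G 4P)
4. 1 prisoner ← Station Alpha.  (Station Alpha: 5G 2P; Station Beta: 0G 3P)
5. 3 guards → Station Beta.  (Station Alpha: 2G 2P; Station Beta: 3G 3P)
6. 1 guard and 1 prisoner ← Station Alpha.  (Station Alpha: 3G 3P; Station Beta: 2G 2P)
7. 3 guards → Station Beta.  (Station Alpha: 0G 3P; Station Beta: 5G 2P)
8. 1 prisoner ← Station Alpha.  (Station Alpha: 0G 4P; Station Beta: 5G 1P)
9. 2 prisoners → Station Beta.  (Station Alpha: 0G 2P; Station Beta: 5G 3P)
10. 1 prisoner ← Station Alpha.  (Station Alpha: 0G 3P; Station Beta: 5G 2P)
11. 3 prisoners → Station Beta.  (Station Alpha: 0G 0P; Station Beta: 5G 5P)

11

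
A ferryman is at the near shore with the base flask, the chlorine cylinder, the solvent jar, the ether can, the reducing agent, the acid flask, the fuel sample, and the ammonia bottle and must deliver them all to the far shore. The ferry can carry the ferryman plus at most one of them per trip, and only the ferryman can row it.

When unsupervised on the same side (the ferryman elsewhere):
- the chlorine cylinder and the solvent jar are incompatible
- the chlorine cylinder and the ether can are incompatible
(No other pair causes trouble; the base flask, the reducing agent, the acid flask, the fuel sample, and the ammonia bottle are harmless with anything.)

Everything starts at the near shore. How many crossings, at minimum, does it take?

17

Counting alone: the ferryman can take at most 1 across per trip to the far shore, so moving all 8 needs at least 8 loaded trips out, with a return between consecutive ones — at least 15 crossings.
The safety rule pushes this higher. Following every safe sequence of crossings, the most of the 8 that can be at the far shore as the ferry arrives there on crossing 15 is 7 — never all 8.
So no plan with fewer than 17 crossings exists, and this one achieves 17:
1. Ferryman goes to the far shore with the chlorine cylinder.  [the near shore: the acid flask, the ammonia bottle, the base flask, the ether can, the fuel sample, the reducing agent, the solvent jar | the far shore: the chlorine cylinder]
2. Ferryman goes back to the near shore alone.  [the near shore: the acid flask, the ammonia bottle, the base flask, the ether can, the fuel sample, the reducing agent, the solvent jar | the far shore: the chlorine cylinder]
3. Ferryman goes to the far shore with the base flask.  [the near shore: the acid flask, the ammonia bottle, the ether can, the fuel sample, the reducing agent, the solvent jar | the far shore: the base flask, the chlorine cylinder]
4. Ferryman goes back to the near shore alone.  [the near shore: the acid flask, the ammonia bottle, the ether can, the fuel sample, the reducing agent, the solvent jar | the far shore: the base flask, the chlorine cylinder]
5. Ferryman goes to the far shore with the solvent jar.  [the near shore: the acid flask, the ammonia bottle, the ether can, the fuel sample, the reducing agent | the far shore: the base flask, the chlorine cylinder, the solvent jar]
6. Ferryman goes back to the near shore with the chlorine cylinder.  [the near shore: the acid flask, the ammonia bottle, the chlorine cylinder, the ether can, the fuel sample, the reducing agent | the far shore: the base flask, the solvent jar]
7. Ferryman goes to the far shore with the ether can.  [the near shore: the acid flask, the ammonia bottle, the chlorine cylinder, the fuel sample, the reducing agent | the far shore: the base flask, the ether can, the solvent jar]
8. Ferryman goes back to the near shore alone.  [the near shore: the acid flask, the ammonia bottle, the chlorine cylinder, the fuel sample, the reducing agent | the far shore: the base flask, the ether can, the solvent jar]
9. Ferryman goes to the far shore with the reducing agent.  [the near shore: the acid flask, the ammonia bottle, the chlorine cylinder, the fuel sample | the far shore: the base flask, the ether can, the reducing agent, the solvent jar]
10. Ferryman goes back to the near shore alone.  [the near shore: the acid flask, the ammonia bottle, the chlorine cylinder, the fuel sample | the far shore: the base flask, the ether can, the reducing agent, the solvent jar]
11. Ferryman goes to the far shore with the acid flask.  [the near shore: the ammonia bottle, the chlorine cylinder, the fuel sample | the far shore: the acid flask, the base flask, the ether can, the reducing agent, the solvent jar]
12. Ferryman goes back to the near shore alone.  [the near shore: the ammonia bottle, the chlorine cylinder, the fuel sample | the far shore: the acid flask, the base flask, the ether can, the reducing agent, the solvent jar]
13. Ferryman goes to the far shore with the fuel sample.  [the near shore: the ammonia bottle, the chlorine cylinder | the far shore: the acid flask, the base flask, the ether can, the fuel sample, the reducing agent, the solvent jar]
14. Ferryman goes back to the near shore alone.  [the near shore: the ammonia bottle, the chlorine cylinder | the far shore: the acid flask, the base flask, the ether can, the fuel sample, the reducing agent, the solvent jar]
15. Ferryman goes to the far shore with the ammonia bottle.  [the near shore: the chlorine cylinder | the far shore: the acid flask, the ammonia bottle, the base flask, the ether can, the fuel sample, the reducing agent, the solvent jar]
16. Ferryman goes back to the near shore alone.  [the near shore: the chlorine cylinder | the far shore: the acid flask, the ammonia bottle, the base flask, the ether can, the fuel sample, the reducing agent, the solvent jar]
17. Ferryman goes to the far shore with the chlorine cylinder.  [the near shore: — | the far shore: the acid flask, the ammonia bottle, the base flask, the chlorine cylinder, the ether can, the fuel sample, the reducing agent, the solvent jar]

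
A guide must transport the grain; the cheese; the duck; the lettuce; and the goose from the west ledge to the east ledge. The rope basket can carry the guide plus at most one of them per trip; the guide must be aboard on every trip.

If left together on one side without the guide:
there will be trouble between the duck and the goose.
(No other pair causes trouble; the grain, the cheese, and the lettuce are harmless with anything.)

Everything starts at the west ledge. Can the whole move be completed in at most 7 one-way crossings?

Counting alone: the guide can take at most 1 across per trip to the east ledge, so moving all 5 needs at least 5 loaded trips out, with a return between consecutive ones — at least 9 crossings.
Since 7 < 9, 7 crossings cannot be enough. (The shortest complete plan in fact takes 9:)
1. Guide goes to the east ledge with the duck.
2. Guide goes back to the west ledge alone.
3. Guide goes to the east ledge with the grain.
4. Guide goes back to the west ledge alone.
5. Guide goes to the east ledge with the cheese.
6. Guide goes back to the west ledge alone.
7. Guide goes to the east ledge with the lettuce.
8. Guide goes back to the west ledge alone.
9. Guide goes to the east ledge with the goose.

No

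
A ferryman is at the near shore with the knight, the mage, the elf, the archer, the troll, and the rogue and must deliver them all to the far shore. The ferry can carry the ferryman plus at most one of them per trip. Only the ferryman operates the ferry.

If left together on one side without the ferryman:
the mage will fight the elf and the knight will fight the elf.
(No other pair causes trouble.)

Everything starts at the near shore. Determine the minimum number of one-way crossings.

13

Counting alone: the ferryman can take at most 1 across per trip to the far shore, so moving all 6 needs at least 6 loaded trips out, with a return between consecutive ones — at least 11 crossings.
The safety rule pushes this higher. Following every safe sequence of crossings, the most of the 6 that can be at the far shore as the ferry arrives there on crossing 11 is 5 — never all 6.
So no plan with fewer than 13 crossings exists, and this one achieves 13:
1. Ferryman goes to the far shore with the elf.  [the near shore: the archer, the knight, the mage, the rogue, the troll | the far shore: the elf]
2. Ferryman goes back to the near shore alone.  [the near shore: the archer, the knight, the mage, the rogue, the troll | the far shore: the elf]
3. Ferryman goes to the far shore with the knight.  [the near shore: the archer, the mage, the rogue, the troll | the far shore: the elf, the knight]
4. Ferryman goes back to the near shore with the elf.  [the near shore: the archer, the elf, the mage, the rogue, the troll | the far shore: the knight]
5. Ferryman goes to the far shore with the mage.  [the near shore: the archer, the elf, the rogue, the troll | the far shore: the knight, the mage]
6. Ferryman goes back to the near shore alone.  [the near shore: the archer, the elf, the rogue, the troll | the far shore: the knight, the mage]
7. Ferryman goes to the far shore with the archer.  [the near shore: the elf, the rogue, the troll | the far shore: the archer, the knight, the mage]
8. Ferryman goes back to the near shore alone.  [the near shore: the elf, the rogue, the troll | the far shore: the archer, the knight, the mage]
9. Ferryman goes to the far shore with the troll.  [the near shore: the elf, the rogue | the far shore: the archer, the knight, the mage, the troll]
10. Ferryman goes back to the near shore alone.  [the near shore: the elf, the rogue | the far shore: the archer, the knight, the mage, the troll]
11. Ferryman goes to the far shore with the rogue.  [the near shore: the elf | the far shore: the archer, the knight, the mage, the rogue, the troll]
12. Ferryman goes back to the near shore alone.  [the near shore: the elf | the far shore: the archer, the knight, the mage, the rogue, the troll]
13. Ferryman goes to the far shore with the elf.  [the near shore: — | the far shore: the archer, the elf, the knight, the mage, the rogue, the troll]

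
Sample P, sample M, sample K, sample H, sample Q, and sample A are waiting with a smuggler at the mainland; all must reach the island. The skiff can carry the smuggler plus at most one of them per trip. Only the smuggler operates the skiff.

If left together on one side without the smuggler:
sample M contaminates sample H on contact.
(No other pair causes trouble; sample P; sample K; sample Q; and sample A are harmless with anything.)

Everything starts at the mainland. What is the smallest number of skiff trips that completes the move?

11

Counting alone: the smuggler can take at most 1 across per trip to the island, so moving all 6 needs at least 6 loaded trips out, with a return between consecutive ones — at least 11 crossings.
The plan below uses exactly 11 crossings, so it is optimal:
1. Smuggler goes to the island with sample M.
2. Smuggler goes back to the mainland alone.
3. Smuggler goes to the island with sample P.
4. Smuggler goes back to the mainland alone.
5. Smuggler goes to the island with sample K.
6. Smuggler goes back to the mainland alone.
7. Smuggler goes to the island with sample Q.
8. Smuggler goes back to the mainland alone.
9. Smuggler goes to the island with sample A.
10. Smuggler goes back to the mainland alone.
11. Smuggler goes to the island with sample H.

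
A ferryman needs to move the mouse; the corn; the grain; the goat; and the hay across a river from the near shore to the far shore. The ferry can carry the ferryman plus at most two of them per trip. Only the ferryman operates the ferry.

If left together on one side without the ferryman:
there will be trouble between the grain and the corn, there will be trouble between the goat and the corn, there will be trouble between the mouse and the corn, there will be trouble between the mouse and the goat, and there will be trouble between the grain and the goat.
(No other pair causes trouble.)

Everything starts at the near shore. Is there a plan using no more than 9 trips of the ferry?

Yes

Yes — this plan uses 7 crossings (≤ 9):
1. Ferryman goes to the far shore with the corn and the goat.
2. Ferryman goes back to the near shore with the corn.
3. Ferryman goes to the far shore with the grain and the mouse.
4. Ferryman goes back to the near shore with the goat.
5. Ferryman goes to the far shore with the corn and the hay.
6. Ferryman goes back to the near shore with the corn.
7. Ferryman goes to the far shore with the corn and the goat.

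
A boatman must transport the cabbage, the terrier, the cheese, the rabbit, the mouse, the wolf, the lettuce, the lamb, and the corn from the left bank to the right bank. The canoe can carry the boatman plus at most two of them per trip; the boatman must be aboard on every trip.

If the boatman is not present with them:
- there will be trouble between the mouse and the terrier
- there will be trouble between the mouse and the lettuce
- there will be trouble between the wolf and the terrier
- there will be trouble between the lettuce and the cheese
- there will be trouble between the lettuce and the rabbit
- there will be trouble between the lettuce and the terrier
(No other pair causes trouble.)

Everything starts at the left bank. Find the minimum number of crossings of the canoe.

15

Counting alone: the boatman can take at most 2 across per trip to the right bank, so moving all 9 needs at least 5 loaded trips out, with a return between consecutive ones — at least 9 crossings.
The safety rule pushes this higher. Following every safe sequence of crossings, the most of the 9 that can be at the right bank as the canoe arrives there on crossings 9, 11, 13 is 6, 7, 8 respectively — never all 9.
So no plan with fewer than 15 crossings exists, and this one achieves 15:
1. Boatman goes to the right bank with the lettuce and the terrier.  [the left bank: the cabbage, the cheese, the corn, the lamb, the mouse, the rabbit, the wolf | the right bank: the lettuce, the terrier]
2. Boatman goes back to the left bank with the terrier.  [the left bank: the cabbage, the cheese, the corn, the lamb, the mouse, the rabbit, the terrier, the wolf | the right bank: the lettuce]
3. Boatman goes to the right bank with the cabbage and the terrier.  [the left bank: the cheese, the corn, the lamb, the mouse, the rabbit, the wolf | the right bank: the cabbage, the lettuce, the terrier]
4. Boatman goes back to the left bank with the terrier.  [the left bank: the cheese, the corn, the lamb, the mouse, the rabbit, the terrier, the wolf | the right bank: the cabbage, the lettuce]
5. Boatman goes to the right bank with the cheese and the terrier.  [the left bank: the corn, the lamb, the mouse, the rabbit, the wolf | the right bank: the cabbage, the cheese, the lettuce, the terrier]
6. Boatman goes back to the left bank with the lettuce.  [the left bank: the corn, the lamb, the lettuce, the mouse, the rabbit, the wolf | the right bank: the cabbage, the cheese, the terrier]
7. Boatman goes to the right bank with the mouse and the rabbit.  [the left bank: the corn, the lamb, the lettuce, the wolf | the right bank: the cabbage, the cheese, the mouse, the rabbit, the terrier]
8. Boatman goes back to the left bank with the terrier.  [the left bank: the corn, the lamb, the lettuce, the terrier, the wolf | the right bank: the cabbage, the cheese, the mouse, the rabbit]
9. Boatman goes to the right bank with the terrier and the wolf.  [the left bank: the corn, the lamb, the lettuce | the right bank: the cabbage, the cheese, the mouse, the rabbit, the terrier, the wolf]
10. Boatman goes back to the left bank with the terrier.  [the left bank: the corn, the lamb, the lettuce, the terrier | the right bank: the cabbage, the cheese, the mouse, the rabbit, the wolf]
11. Boatman goes to the right bank with the lamb and the terrier.  [the left bank: the corn, the lettuce | the right bank: the cabbage, the cheese, the lamb, the mouse, the rabbit, the terrier, the wolf]
12. Boatman goes back to the left bank with the terrier.  [the left bank: the corn, the lettuce, the terrier | the right bank: the cabbage, the cheese, the lamb, the mouse, the rabbit, the wolf]
13. Boatman goes to the right bank with the corn and the terrier.  [the left bank: the lettuce | the right bank: the cabbage, the cheese, the corn, the lamb, the mouse, the rabbit, the terrier, the wolf]
14. Boatman goes back to the left bank with the terrier.  [the left bank: the lettuce, the terrier | the right bank: the cabbage, the cheese, the corn, the lamb, the mouse, the rabbit, the wolf]
15. Boatman goes to the right bank with the lettuce and the terrier.  [the left bank: — | the right bank: the cabbage, the cheese, the corn, the lamb, the lettuce, the mouse, the rabbit, the terrier, the wolf]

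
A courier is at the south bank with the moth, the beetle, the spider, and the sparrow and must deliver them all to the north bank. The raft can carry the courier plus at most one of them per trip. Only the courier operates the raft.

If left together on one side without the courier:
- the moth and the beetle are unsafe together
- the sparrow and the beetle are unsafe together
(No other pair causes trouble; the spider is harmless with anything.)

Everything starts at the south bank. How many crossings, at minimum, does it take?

9

Counting alone: the courier can take at most 1 across per trip to the north bank, so moving all 4 needs at least 4 loaded trips out, with a return between consecutive ones — at least 7 crossings.
The safety rule pushes this higher. Following every safe sequence of crossings, the most of the 4 that can be at the north bank as the raft arrives there on crossing 7 is 3 — never all 4.
So no plan with fewer than 9 crossings exists, and this one achieves 9:
1. Courier goes to the north bank with the beetle.  [the south bank: the moth, the sparrow, the spider | the north bank: the beetle]
2. Courier goes back to the south bank alone.  [the south bank: the moth, the sparrow, the spider | the north bank: the beetle]
3. Courier goes to the north bank with the moth.  [the south bank: the sparrow, the spider | the north bank: the beetle, the moth]
4. Courier goes back to the south bank with the beetle.  [the south bank: the beetle, the sparrow, the spider | the north bank: the moth]
5. Courier goes to the north bank with the sparrow.  [the south bank: the beetle, the spider | the north bank: the moth, the sparrow]
6. Courier goes back to the south bank alone.  [the south bank: the beetle, the spider | the north bank: the moth, the sparrow]
7. Courier goes to the north bank with the spider.  [the south bank: the beetle | the north bank: the moth, the sparrow, the spider]
8. Courier goes back to the south bank alone.  [the south bank: the beetle | the north bank: the moth, the sparrow, the spider]
9. Courier goes to the north bank with the beetle.  [the south bank: — | the north bank: the beetle, the moth, the sparrow, the spider]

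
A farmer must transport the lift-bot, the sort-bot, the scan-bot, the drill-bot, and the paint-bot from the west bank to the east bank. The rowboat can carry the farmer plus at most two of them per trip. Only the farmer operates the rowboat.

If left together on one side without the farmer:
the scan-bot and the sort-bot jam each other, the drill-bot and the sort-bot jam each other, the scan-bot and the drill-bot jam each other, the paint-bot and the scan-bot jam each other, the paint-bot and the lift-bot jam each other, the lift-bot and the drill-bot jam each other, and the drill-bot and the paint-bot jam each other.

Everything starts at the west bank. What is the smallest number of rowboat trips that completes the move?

Whatever the first load, the items left behind include a forbidden pair without the farmer. No opening move is safe, so no plan exists.

impossible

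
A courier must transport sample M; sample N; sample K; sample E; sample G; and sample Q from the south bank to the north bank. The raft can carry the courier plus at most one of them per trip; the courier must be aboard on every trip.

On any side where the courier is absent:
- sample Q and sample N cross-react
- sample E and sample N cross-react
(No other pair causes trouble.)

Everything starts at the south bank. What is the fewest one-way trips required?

Counting alone: the courier can take at most 1 across per trip to the north bank, so moving all 6 needs at least 6 loaded trips out, with a return between consecutive ones — at least 11 crossings.
The safety rule pushes this higher. Following every safe sequence of crossings, the most of the 6 that can be at the north bank as the raft arrives there on crossing 11 is 5 — never all 6.
So no plan with fewer than 13 crossings exists, and this one achieves 13:
1. Courier goes to the north bank with sample N.
2. Courier goes back to the south bank alone.
3. Courier goes to the north bank with sample M.
4. Courier goes back to the south bank alone.
5. Courier goes to the north bank with sample K.
6. Courier goes back to the south bank alone.
7. Courier goes to the north bank with sample E.
8. Courier goes back to the south bank with sample N.
9. Courier goes to the north bank with sample Q.
10. Courier goes back to the south bank alone.
11. Courier goes to the north bank with sample G.
12. Courier goes back to the south bank alone.
13. Courier goes to the north bank with sample N.

13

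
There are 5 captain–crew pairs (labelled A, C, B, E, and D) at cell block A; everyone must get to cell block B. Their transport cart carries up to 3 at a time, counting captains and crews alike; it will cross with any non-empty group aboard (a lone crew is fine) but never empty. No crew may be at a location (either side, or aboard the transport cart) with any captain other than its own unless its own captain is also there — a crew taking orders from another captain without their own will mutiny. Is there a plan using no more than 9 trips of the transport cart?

No

Counting alone: each trip to cell block B takes at most 3 across and each return brings at least 1 back, so after t trips out (and t−1 returns) at most 3t − (t−1) of the 10 are across; that first reaches 10 at t = 5, so at least 9 crossings are needed.
The safety rule pushes this higher. Following every safe sequence of crossings, the most of the 10 that can be at cell block B as the transport cart arrives there on crossing 9 is 9 — never all 10.
So the move cannot be finished within 9 crossings. (The shortest complete plan takes 11:)
1. captain A and crew A cross → cell block B.
2. captain A crosses ← cell block A.
3. crew B, crew C, and crew E cross → cell block B.
4. crew A crosses ← cell block A.
5. captain B, captain C, and captain E cross → cell block B.
6. captain C and crew C cross ← cell block A.
7. captain A, captain C, and captain D cross → cell block B.
8. crew B crosses ← cell block A.
9. crew A and crew C cross → cell block B.
10. crew A crosses ← cell block A.
11. crew A, crew B, and crew D cross → cell block B.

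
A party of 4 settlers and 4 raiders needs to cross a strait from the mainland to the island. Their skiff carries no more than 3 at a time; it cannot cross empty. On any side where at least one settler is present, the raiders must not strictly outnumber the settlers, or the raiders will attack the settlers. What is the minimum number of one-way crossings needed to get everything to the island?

Counting alone: each trip to the island takes at most 3 across and each return brings at least 1 back, so after t trips out (and t−1 returns) at most 3t − (t−1) of the 8 are across; that first reaches 8 at t = 4, so at least 7 crossings are needed.
The safety rule pushes this higher. Following every safe sequence of crossings, the most of the 8 that can be at the island as the skiff arrives there on crossing 7 is 7 — never all 8.
So no plan with fewer than 9 crossings exists, and this one achieves 9:
1. 2 raiders → the island.  (the mainland: 4S 2R; the island: 0S 2R)
2. 1 raider ← the mainland.  (the mainland: 4S 3R; the island: 0S 1R)
3. 3 raiders → the island.  (the mainland: 4S 0R; the island: 0S 4R)
4. 1 raider ← the mainland.  (the mainland: 4S 1R; the island: 0S 3R)
5. 3 settlers → the island.  (the mainland: 1S 1R; the island: 3S 3R)
6. 1 settler and 1 raider ← the mainland.  (the mainland: 2S 2R; the island: 2S 2R)
7. 2 settlers → the island.  (the mainland: 0S 2R; the island: 4S 2R)
8. 1 raider ← the mainland.  (the mainland: 0S 3R; the island: 4S 1R)
9. 3 raiders → the island.  (the mainland: 0S 0R; the island: 4S 4R)

9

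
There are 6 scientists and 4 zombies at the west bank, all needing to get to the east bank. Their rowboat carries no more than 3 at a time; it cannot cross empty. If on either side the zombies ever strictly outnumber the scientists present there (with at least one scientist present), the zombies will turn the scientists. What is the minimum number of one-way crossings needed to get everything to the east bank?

Counting alone: each trip to the east bank takes at most 3 across and each return brings at least 1 back, so after t trips out (and t−1 returns) at most 3t − (t−1) of the 10 are across; that first reaches 10 at t = 5, so at least 9 crossings are needed.
The plan below uses exactly 9 crossings, so it is optimal:
1. 2 zombies → the east bank.  (the west bank: 6S 2Z; the east bank: 0S 2Z)
2. 1 zombie ← the west bank.  (the west bank: 6S 3Z; the east bank: 0S 1Z)
3. 3 zombies → the east bank.  (the west bank: 6S 0Z; the east bank: 0S 4Z)
4. 1 zombie ← the west bank.  (the west bank: 6S 1Z; the east bank: 0S 3Z)
5. 3 scientists → the east bank.  (the west bank: 3S 1Z; the east bank: 3S 3Z)
6. 1 zombie ← the west bank.  (the west bank: 3S 2Z; the east bank: 3S 2Z)
7. 1 scientist and 2 zombies → the east bank.  (the west bank: 2S 0Z; the east bank: 4S 4Z)
8. 1 zombie ← the west bank.  (the west bank: 2S 1Z; the east bank: 4S 3Z)
9. 2 scientists and 1 zombie → the east bank.  (the west bank: 0S 0Z; the east bank: 6S 4Z)

9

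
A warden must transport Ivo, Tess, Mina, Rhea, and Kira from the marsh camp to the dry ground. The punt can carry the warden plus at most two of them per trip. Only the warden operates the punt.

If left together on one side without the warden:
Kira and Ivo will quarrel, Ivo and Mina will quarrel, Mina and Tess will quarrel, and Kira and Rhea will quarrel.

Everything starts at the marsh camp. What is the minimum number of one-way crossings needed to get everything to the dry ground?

7

Counting alone: the warden can take at most 2 across per trip to the dry ground, so moving all 5 needs at least 3 loaded trips out, with a return between consecutive ones — at least 5 crossings.
The safety rule pushes this higher. Following every safe sequence of crossings, the most of the 5 that can be at the dry ground as the punt arrives there on crossing 5 is 4 — never all 5.
So no plan with fewer than 7 crossings exists, and this one achieves 7:
1. Warden goes to the dry ground with Kira and Mina.  [the marsh camp: Ivo, Rhea, Tess | the dry ground: Kira, Mina]
2. Warden goes back to the marsh camp alone.  [the marsh camp: Ivo, Rhea, Tess | the dry ground: Kira, Mina]
3. Warden goes to the dry ground with Ivo.  [the marsh camp: Rhea, Tess | the dry ground: Ivo, Kira, Mina]
4. Warden goes back to the marsh camp with Kira and Mina.  [the marsh camp: Kira, Mina, Rhea, Tess | the dry ground: Ivo]
5. Warden goes to the dry ground with Rhea and Tess.  [the marsh camp: Kira, Mina | the dry ground: Ivo, Rhea, Tess]
6. Warden goes back to the marsh camp alone.  [the marsh camp: Kira, Mina | the dry ground: Ivo, Rhea, Tess]
7. Warden goes to the dry ground with Kira and Mina.  [the marsh camp: — | the dry ground: Ivo, Kira, Mina, Rhea, Tess]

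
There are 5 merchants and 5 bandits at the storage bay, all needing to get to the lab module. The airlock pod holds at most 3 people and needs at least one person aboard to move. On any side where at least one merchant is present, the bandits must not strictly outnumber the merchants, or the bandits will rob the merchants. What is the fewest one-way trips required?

Counting alone: each trip to the lab module takes at most 3 across and each return brings at least 1 back, so after t trips out (and t−1 returns) at most 3t − (t−1) of the 10 are across; that first reaches 10 at t = 5, so at least 9 crossings are needed.
The safety rule pushes this higher. Following every safe sequence of crossings, the most of the 10 that can be at the lab module as the airlock pod arrives there on crossing 9 is 9 — never all 10.
So no plan with fewer than 11 crossings exists, and this one achieves 11:
1. 2 bandits → the lab module.  (the storage bay: 5M 3B; the lab module: 0M 2B)
2. 1 bandit ← the storage bay.  (the storage bay: 5M 4B; the lab module: 0M 1B)
3. 3 bandits → the lab module.  (the storage bay: 5M 1B; the lab module: 0M 4B)
4. 1 bandit ← the storage bay.  (the storage bay: 5M 2B; the lab module: 0M 3B)
5. 3 merchants → the lab module.  (the storage bay: 2M 2B; the lab module: 3M 3B)
6. 1 merchant and 1 bandit ← the storage bay.  (the storage bay: 3M 3B; the lab module: 2M 2B)
7. 3 merchants → the lab module.  (the storage bay: 0M 3B; the lab module: 5M 2B)
8. 1 bandit ← the storage bay.  (the storage bay: 0M 4B; the lab module: 5M 1B)
9. 2 bandits → the lab module.  (the storage bay: 0M 2B; the lab module: 5M 3B)
10. 1 bandit ← the storage bay.  (the storage bay: 0M 3B; the lab module: 5M 2B)
11. 3 bandits → the lab module.  (the storage bay: 0M 0B; the lab module: 5M 5B)

11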